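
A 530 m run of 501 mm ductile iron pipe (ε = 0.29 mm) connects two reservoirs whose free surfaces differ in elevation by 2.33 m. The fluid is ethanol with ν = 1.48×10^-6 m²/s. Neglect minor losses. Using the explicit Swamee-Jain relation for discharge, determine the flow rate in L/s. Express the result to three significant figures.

Q ≈ 305 L/s

Swamee-Jain (Type II): Q = -0.965·√(gD⁵h_f/L)·ln[ε/(3.7D) + √(3.17ν²L/(gD³h_f))]
√(gD⁵h_f/L) = √(9.81·0.501⁵·2.33/530) = 0.03690
ε/(3.7D) = 1.56×10^-4; √(3.17ν²L/(gD³h_f)) = 3.58×10^-5
Q = -0.965·0.03690·ln(1.922×10^-4) = 0.3047 m³/s
Check: V = 1.55 m/s, Re = 5.23×10^5, f = 0.01822, h_f = 2.35 m ≈ 2.33 m ✓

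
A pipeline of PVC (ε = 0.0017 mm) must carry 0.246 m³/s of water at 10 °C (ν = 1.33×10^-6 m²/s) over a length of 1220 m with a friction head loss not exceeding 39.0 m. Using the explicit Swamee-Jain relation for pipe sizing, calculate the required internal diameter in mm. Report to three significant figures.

D ≈ 289 mm

Swamee-Jain (Type III): D = 0.66·[ε^1.25·(LQ²/(gh_f))^4.75 + ν·Q^9.4·(L/(gh_f))^5.2]^0.04
LQ²/(gh_f) = 0.1930; L/(gh_f) = 3.189
Term 1 = ε^1.25·(…)^4.75 = 2.48×10^-11; Term 2 = ν·Q^9.4·(…)^5.2 = 1.04×10^-9
D = 0.66·(2.48×10^-11 + 1.04×10^-9)^0.04 = 0.2888 m = 289 mm
Check: V = 3.75 m/s, Re = 8.15×10^5, f = 0.01215, h_f = 36.9 m ≈ 39.0 m ✓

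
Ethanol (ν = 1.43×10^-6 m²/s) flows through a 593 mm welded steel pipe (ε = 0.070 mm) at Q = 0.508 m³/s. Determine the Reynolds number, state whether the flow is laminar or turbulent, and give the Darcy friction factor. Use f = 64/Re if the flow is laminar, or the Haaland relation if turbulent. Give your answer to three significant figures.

Re ≈ 7.63×10^5; turbulent; f ≈ 0.0139

V = 4Q/(πD²) = 1.839 m/s
Re = VD/ν = 1.839·0.593/1.43×10^-6 = 7.63×10^5
Re > 4000 → turbulent; ε/D = 1.18×10^-4
Haaland: f = 0.01388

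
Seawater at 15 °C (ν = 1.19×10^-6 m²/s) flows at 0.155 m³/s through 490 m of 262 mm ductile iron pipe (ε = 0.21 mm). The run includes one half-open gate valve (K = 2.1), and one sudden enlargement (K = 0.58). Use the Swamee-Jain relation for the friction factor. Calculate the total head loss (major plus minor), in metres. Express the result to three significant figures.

V = 4Q/(πD²) = 2.875 m/s; V²/2g = 0.4213 m
Re = 6.33×10^5, ε/D = 8.02×10^-4 → f = 0.01929 (Swamee-Jain)
Major: h_f = f(L/D)·V²/2g = 0.01929·1870·0.4213 = 15.20 m
Minor: ΣK = 2.68; h_m = ΣK·V²/2g = 1.129 m
Total H_L = 15.20 + 1.129 = 16.33 m

H_L ≈ 16.3 m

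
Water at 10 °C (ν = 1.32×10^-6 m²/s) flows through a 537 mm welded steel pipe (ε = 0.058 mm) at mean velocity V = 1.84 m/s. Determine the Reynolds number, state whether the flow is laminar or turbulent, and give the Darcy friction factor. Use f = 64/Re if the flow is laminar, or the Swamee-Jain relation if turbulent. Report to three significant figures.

Re = VD/ν = 1.840·0.537/1.32×10^-6 = 7.49×10^5
Re > 4000 → turbulent; ε/D = 1.08×10^-4
Swamee-Jain: f = 0.01397

Re ≈ 7.49×10^5; turbulent; f ≈ 0.0140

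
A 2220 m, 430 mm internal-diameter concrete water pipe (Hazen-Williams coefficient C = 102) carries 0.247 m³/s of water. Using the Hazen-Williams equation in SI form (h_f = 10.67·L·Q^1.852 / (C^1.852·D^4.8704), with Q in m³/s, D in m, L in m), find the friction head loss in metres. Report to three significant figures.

h_f = 10.67·2220·0.247^1.852 / (102^1.852·0.430^4.8704) = 20.65 m

h_f ≈ 20.7 m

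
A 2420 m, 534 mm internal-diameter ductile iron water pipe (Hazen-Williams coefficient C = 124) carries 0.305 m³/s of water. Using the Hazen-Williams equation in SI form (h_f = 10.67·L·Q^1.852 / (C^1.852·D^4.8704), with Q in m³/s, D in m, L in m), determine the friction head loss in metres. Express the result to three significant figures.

h_f ≈ 8.07 m

h_f = 10.67·2420·0.305^1.852 / (124^1.852·0.534^4.8704) = 8.070 m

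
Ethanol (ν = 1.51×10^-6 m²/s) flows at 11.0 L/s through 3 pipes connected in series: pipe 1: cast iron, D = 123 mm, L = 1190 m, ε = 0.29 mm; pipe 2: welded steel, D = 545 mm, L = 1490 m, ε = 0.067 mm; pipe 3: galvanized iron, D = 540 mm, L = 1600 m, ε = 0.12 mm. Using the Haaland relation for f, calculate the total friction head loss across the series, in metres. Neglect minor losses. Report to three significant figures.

Pipe 1: V = 0.9257 m/s, Re = 7.54×10^4, ε/D = 0.00236, f = 0.02630, h_1 = f(L/D)V²/2g = 11.11 m
Pipe 2: V = 0.04715 m/s, Re = 1.70×10^4, ε/D = 1.23×10^-4, f = 0.02700, h_2 = f(L/D)V²/2g = 0.008366 m
Pipe 3: V = 0.04803 m/s, Re = 1.72×10^4, ε/D = 2.22×10^-4, f = 0.02711, h_3 = f(L/D)V²/2g = 0.009444 m
Series → Q common, losses add: H = Σh = 11.13 m

H ≈ 11.1 m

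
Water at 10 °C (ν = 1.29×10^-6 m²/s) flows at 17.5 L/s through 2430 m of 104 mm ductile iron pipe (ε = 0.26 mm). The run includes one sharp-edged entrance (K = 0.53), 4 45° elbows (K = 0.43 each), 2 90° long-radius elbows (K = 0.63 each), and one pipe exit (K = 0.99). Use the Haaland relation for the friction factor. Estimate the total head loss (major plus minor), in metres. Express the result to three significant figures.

H_L ≈ 131 m

V = 4Q/(πD²) = 2.060 m/s; V²/2g = 0.2163 m
Re = 1.66×10^5, ε/D = 0.00250 → f = 0.02573 (Haaland)
Major: h_f = f(L/D)·V²/2g = 0.02573·23365·0.2163 = 130.1 m
Minor: ΣK = 4.50; h_m = ΣK·V²/2g = 0.9734 m
Total H_L = 130.1 + 0.9734 = 131.0 m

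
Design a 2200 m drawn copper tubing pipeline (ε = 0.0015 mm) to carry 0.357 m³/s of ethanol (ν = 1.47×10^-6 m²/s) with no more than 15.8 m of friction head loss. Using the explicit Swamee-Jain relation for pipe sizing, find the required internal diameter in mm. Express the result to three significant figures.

D ≈ 455 mm

Swamee-Jain (Type III): D = 0.66·[ε^1.25·(LQ²/(gh_f))^4.75 + ν·Q^9.4·(L/(gh_f))^5.2]^0.04
LQ²/(gh_f) = 1.809; L/(gh_f) = 14.19
Term 1 = ε^1.25·(…)^4.75 = 8.77×10^-7; Term 2 = ν·Q^9.4·(…)^5.2 = 8.98×10^-5
D = 0.66·(8.77×10^-7 + 8.98×10^-5)^0.04 = 0.4548 m = 455 mm
Check: V = 2.20 m/s, Re = 6.80×10^5, f = 0.01246, h_f = 14.8 m ≈ 15.8 m ✓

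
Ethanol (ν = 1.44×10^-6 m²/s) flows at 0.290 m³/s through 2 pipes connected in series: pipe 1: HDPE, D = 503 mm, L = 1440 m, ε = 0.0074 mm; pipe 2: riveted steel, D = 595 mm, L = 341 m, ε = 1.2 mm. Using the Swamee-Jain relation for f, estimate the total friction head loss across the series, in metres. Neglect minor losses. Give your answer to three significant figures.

H ≈ 4.89 m

Pipe 1: V = 1.459 m/s, Re = 5.10×10^5, ε/D = 1.47×10^-5, f = 0.01328, h_1 = f(L/D)V²/2g = 4.128 m
Pipe 2: V = 1.043 m/s, Re = 4.31×10^5, ε/D = 0.00202, f = 0.02402, h_2 = f(L/D)V²/2g = 0.7631 m
Series → Q common, losses add: H = Σh = 4.891 m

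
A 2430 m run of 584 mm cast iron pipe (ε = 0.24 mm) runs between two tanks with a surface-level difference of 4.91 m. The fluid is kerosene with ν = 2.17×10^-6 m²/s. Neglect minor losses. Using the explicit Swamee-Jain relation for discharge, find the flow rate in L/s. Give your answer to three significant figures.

Swamee-Jain (Type II): Q = -0.965·√(gD⁵h_f/L)·ln[ε/(3.7D) + √(3.17ν²L/(gD³h_f))]
√(gD⁵h_f/L) = √(9.81·0.584⁵·4.91/2430) = 0.03669
ε/(3.7D) = 1.11×10^-4; √(3.17ν²L/(gD³h_f)) = 6.15×10^-5
Q = -0.965·0.03669·ln(1.726×10^-4) = 0.3068 m³/s
Check: V = 1.15 m/s, Re = 3.08×10^5, f = 0.01776, h_f = 4.94 m ≈ 4.91 m ✓

Q ≈ 307 L/s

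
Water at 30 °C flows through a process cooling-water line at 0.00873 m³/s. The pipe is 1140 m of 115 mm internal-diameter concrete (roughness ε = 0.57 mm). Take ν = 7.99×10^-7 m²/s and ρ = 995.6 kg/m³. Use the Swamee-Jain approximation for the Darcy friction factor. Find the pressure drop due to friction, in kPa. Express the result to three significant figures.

V = 4Q/(πD²) = 4·0.00873/(π·0.115²) = 0.8405 m/s
Re = VD/ν = 0.8405·0.115/7.99×10^-7 = 1.21×10^5 → turbulent
ε/D = 0.57/115 = 0.00496
Swamee-Jain: f = 0.03130
h_f = f(L/D)V²/(2g) = 0.03130·(1140/0.115)·0.8405²/(2·9.81) = 11.17 m
Δp = ρg·h_f = 995.6·9.81·11.17 = 109.1 kPa

Δp ≈ 109 kPa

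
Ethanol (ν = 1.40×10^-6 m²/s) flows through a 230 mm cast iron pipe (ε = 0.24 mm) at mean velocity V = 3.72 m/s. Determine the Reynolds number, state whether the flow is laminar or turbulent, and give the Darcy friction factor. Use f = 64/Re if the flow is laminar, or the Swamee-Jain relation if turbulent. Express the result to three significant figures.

Re ≈ 6.11×10^5; turbulent; f ≈ 0.0204

Re = VD/ν = 3.720·0.230/1.40×10^-6 = 6.11×10^5
Re > 4000 → turbulent; ε/D = 0.00104
Swamee-Jain: f = 0.02043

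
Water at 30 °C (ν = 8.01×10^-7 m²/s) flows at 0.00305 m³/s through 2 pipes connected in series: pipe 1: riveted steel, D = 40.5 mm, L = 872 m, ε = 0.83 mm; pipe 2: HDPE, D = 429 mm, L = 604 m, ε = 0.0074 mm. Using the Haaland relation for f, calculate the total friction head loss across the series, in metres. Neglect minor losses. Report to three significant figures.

H ≈ 305 m

Pipe 1: V = 2.368 m/s, Re = 1.20×10^5, ε/D = 0.0205, f = 0.04951, h_1 = f(L/D)V²/2g = 304.5 m
Pipe 2: V = 0.02110 m/s, Re = 1.13×10^4, ε/D = 1.72×10^-5, f = 0.02989, h_2 = f(L/D)V²/2g = 9.550×10^-4 m
Series → Q common, losses add: H = Σh = 304.5 m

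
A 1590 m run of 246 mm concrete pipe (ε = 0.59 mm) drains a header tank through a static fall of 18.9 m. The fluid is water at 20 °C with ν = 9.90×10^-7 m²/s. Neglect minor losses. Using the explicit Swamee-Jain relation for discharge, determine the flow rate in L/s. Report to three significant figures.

Q ≈ 72.0 L/s

Swamee-Jain (Type II): Q = -0.965·√(gD⁵h_f/L)·ln[ε/(3.7D) + √(3.17ν²L/(gD³h_f))]
√(gD⁵h_f/L) = √(9.81·0.246⁵·18.9/1590) = 0.01025
ε/(3.7D) = 6.48×10^-4; √(3.17ν²L/(gD³h_f)) = 4.23×10^-5
Q = -0.965·0.01025·ln(6.905×10^-4) = 0.07199 m³/s
Check: V = 1.51 m/s, Re = 3.76×10^5, f = 0.02515, h_f = 19.0 m ≈ 18.9 m ✓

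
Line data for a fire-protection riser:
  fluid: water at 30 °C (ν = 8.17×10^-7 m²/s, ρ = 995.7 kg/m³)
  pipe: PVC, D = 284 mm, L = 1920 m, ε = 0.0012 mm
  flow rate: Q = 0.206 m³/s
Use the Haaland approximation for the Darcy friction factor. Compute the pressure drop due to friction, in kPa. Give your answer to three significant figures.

Δp ≈ 407 kPa

V = 4Q/(πD²) = 4·0.206/(π·0.284²) = 3.252 m/s
Re = VD/ν = 3.252·0.284/8.17×10^-7 = 1.13×10^6 → turbulent
ε/D = 0.0012/284 = 4.23×10^-6
Haaland: f = 0.01143
h_f = f(L/D)V²/(2g) = 0.01143·(1920/0.284)·3.252²/(2·9.81) = 41.64 m
Δp = ρg·h_f = 995.7·9.81·41.64 = 406.8 kPa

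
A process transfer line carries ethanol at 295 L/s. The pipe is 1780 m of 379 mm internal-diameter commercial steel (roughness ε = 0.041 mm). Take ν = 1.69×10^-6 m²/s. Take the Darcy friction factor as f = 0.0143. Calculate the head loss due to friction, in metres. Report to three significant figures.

h_f ≈ 23.4 m

V = 4Q/(πD²) = 4·0.295/(π·0.379²) = 2.615 m/s
h_f = f(L/D)V²/(2g) = 0.01430·(1780/0.379)·2.615²/(2·9.81) = 23.41 m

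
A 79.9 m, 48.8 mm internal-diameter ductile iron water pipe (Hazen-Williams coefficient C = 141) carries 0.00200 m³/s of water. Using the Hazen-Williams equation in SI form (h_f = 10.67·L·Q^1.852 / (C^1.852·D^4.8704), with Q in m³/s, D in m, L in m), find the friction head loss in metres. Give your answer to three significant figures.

h_f ≈ 2.19 m

h_f = 10.67·79.9·0.00200^1.852 / (141^1.852·0.0488^4.8704) = 2.187 m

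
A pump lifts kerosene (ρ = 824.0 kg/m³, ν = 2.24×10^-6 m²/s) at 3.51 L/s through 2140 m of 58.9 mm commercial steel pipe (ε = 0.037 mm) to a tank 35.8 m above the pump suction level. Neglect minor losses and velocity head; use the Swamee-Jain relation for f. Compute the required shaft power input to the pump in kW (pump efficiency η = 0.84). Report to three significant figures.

V = 4Q/(πD²) = 1.288 m/s; Re = 3.39×10^4; ε/D = 6.28×10^-4; f = 0.02462
h_f = f(L/D)V²/2g = 75.66 m
Total head H = z + h_f = 35.8 + 75.66 = 111.5 m
P_hyd = ρgQH = 824.0·9.81·0.00351·111.5 = 3.162 kW
P_shaft = P_hyd/η = 3.162/0.84 = 3.765 kW

P_shaft ≈ 3.76 kW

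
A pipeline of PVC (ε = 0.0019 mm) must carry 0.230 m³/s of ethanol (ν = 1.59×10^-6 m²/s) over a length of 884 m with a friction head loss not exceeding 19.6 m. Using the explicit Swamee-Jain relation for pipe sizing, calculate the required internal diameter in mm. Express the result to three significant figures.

D ≈ 306 mm

Swamee-Jain (Type III): D = 0.66·[ε^1.25·(LQ²/(gh_f))^4.75 + ν·Q^9.4·(L/(gh_f))^5.2]^0.04
LQ²/(gh_f) = 0.2432; L/(gh_f) = 4.598
Term 1 = ε^1.25·(…)^4.75 = 8.55×10^-11; Term 2 = ν·Q^9.4·(…)^5.2 = 4.43×10^-9
D = 0.66·(8.55×10^-11 + 4.43×10^-9)^0.04 = 0.3060 m = 306 mm
Check: V = 3.13 m/s, Re = 6.02×10^5, f = 0.01278, h_f = 18.4 m ≈ 19.6 m ✓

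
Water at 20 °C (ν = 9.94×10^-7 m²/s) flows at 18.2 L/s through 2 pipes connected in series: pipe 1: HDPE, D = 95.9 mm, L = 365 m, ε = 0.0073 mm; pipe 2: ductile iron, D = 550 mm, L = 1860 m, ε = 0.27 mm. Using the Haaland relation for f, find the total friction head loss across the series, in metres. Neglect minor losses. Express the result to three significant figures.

Pipe 1: V = 2.520 m/s, Re = 2.43×10^5, ε/D = 7.61×10^-5, f = 0.01552, h_1 = f(L/D)V²/2g = 19.11 m
Pipe 2: V = 0.07660 m/s, Re = 4.24×10^4, ε/D = 4.91×10^-4, f = 0.02288, h_2 = f(L/D)V²/2g = 0.02314 m
Series → Q common, losses add: H = Σh = 19.13 m

H ≈ 19.1 m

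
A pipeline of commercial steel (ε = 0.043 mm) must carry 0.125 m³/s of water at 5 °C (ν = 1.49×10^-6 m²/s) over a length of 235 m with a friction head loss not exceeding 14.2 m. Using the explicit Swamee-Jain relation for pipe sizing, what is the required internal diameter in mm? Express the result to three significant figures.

Swamee-Jain (Type III): D = 0.66·[ε^1.25·(LQ²/(gh_f))^4.75 + ν·Q^9.4·(L/(gh_f))^5.2]^0.04
LQ²/(gh_f) = 0.02636; L/(gh_f) = 1.687
Term 1 = ε^1.25·(…)^4.75 = 1.10×10^-13; Term 2 = ν·Q^9.4·(…)^5.2 = 7.33×10^-14
D = 0.66·(1.10×10^-13 + 7.33×10^-14)^0.04 = 0.2042 m = 204 mm
Check: V = 3.82 m/s, Re = 5.23×10^5, f = 0.01555, h_f = 13.3 m ≈ 14.2 m ✓

D ≈ 204 mm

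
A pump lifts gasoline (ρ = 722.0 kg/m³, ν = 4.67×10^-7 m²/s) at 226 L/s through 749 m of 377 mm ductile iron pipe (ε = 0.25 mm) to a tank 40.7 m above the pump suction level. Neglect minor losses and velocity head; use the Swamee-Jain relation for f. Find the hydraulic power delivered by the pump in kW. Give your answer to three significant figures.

V = 4Q/(πD²) = 2.025 m/s; Re = 1.63×10^6; ε/D = 6.63×10^-4; f = 0.01814
h_f = f(L/D)V²/2g = 7.529 m
Total head H = z + h_f = 40.7 + 7.529 = 48.23 m
P_hyd = ρgQH = 722.0·9.81·0.226·48.23 = 77.20 kW

P_hyd ≈ 77.2 kW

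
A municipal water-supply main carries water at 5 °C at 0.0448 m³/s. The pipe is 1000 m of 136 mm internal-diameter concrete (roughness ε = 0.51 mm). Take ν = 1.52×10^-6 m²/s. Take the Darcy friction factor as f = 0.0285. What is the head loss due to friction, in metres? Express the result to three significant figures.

V = 4Q/(πD²) = 4·0.0448/(π·0.136²) = 3.084 m/s
h_f = f(L/D)V²/(2g) = 0.02850·(1000/0.136)·3.084²/(2·9.81) = 101.6 m

h_f ≈ 102 m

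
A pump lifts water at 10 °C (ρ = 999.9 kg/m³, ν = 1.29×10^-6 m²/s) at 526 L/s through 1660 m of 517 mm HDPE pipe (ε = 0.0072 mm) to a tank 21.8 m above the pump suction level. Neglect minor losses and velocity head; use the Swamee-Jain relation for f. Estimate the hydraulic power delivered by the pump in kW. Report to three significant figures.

P_hyd ≈ 176 kW

V = 4Q/(πD²) = 2.506 m/s; Re = 1.00×10^6; ε/D = 1.39×10^-5; f = 0.01194
h_f = f(L/D)V²/2g = 12.26 m
Total head H = z + h_f = 21.8 + 12.26 = 34.06 m
P_hyd = ρgQH = 999.9·9.81·0.526·34.06 = 175.8 kW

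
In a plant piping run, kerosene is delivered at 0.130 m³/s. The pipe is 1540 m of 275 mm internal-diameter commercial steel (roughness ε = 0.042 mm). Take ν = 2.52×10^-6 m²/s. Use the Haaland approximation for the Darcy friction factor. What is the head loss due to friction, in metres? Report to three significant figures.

h_f ≈ 22.1 m

V = 4Q/(πD²) = 4·0.130/(π·0.275²) = 2.189 m/s
Re = VD/ν = 2.189·0.275/2.52×10^-6 = 2.39×10^5 → turbulent
ε/D = 0.042/275 = 1.53×10^-4
Haaland: f = 0.01615
h_f = f(L/D)V²/(2g) = 0.01615·(1540/0.275)·2.189²/(2·9.81) = 22.08 m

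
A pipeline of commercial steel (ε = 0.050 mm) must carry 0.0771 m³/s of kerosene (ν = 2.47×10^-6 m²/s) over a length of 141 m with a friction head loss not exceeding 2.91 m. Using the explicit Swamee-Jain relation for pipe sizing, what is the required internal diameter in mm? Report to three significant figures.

Swamee-Jain (Type III): D = 0.66·[ε^1.25·(LQ²/(gh_f))^4.75 + ν·Q^9.4·(L/(gh_f))^5.2]^0.04
LQ²/(gh_f) = 0.02936; L/(gh_f) = 4.939
Term 1 = ε^1.25·(…)^4.75 = 2.22×10^-13; Term 2 = ν·Q^9.4·(…)^5.2 = 3.45×10^-13
D = 0.66·(2.22×10^-13 + 3.45×10^-13)^0.04 = 0.2136 m = 214 mm
Check: V = 2.15 m/s, Re = 1.86×10^5, f = 0.01752, h_f = 2.73 m ≈ 2.91 m ✓

D ≈ 214 mm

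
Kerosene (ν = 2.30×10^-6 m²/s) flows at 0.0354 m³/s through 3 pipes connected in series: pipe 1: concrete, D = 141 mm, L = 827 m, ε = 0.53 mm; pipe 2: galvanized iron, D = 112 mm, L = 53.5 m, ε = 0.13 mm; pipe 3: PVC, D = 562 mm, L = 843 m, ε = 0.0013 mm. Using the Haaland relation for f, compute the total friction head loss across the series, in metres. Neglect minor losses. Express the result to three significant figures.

Pipe 1: V = 2.267 m/s, Re = 1.39×10^5, ε/D = 0.00376, f = 0.02870, h_1 = f(L/D)V²/2g = 44.10 m
Pipe 2: V = 3.593 m/s, Re = 1.75×10^5, ε/D = 0.00116, f = 0.02168, h_2 = f(L/D)V²/2g = 6.815 m
Pipe 3: V = 0.1427 m/s, Re = 3.49×10^4, ε/D = 2.31×10^-6, f = 0.02250, h_3 = f(L/D)V²/2g = 0.03504 m
Series → Q common, losses add: H = Σh = 50.95 m

H ≈ 50.9 m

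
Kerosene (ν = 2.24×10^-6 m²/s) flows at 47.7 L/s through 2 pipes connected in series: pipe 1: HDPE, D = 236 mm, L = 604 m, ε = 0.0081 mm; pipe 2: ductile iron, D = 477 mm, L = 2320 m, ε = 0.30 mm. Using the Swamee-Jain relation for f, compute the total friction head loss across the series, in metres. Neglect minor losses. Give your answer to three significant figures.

Pipe 1: V = 1.090 m/s, Re = 1.15×10^5, ε/D = 3.43×10^-5, f = 0.01758, h_1 = f(L/D)V²/2g = 2.727 m
Pipe 2: V = 0.2669 m/s, Re = 5.68×10^4, ε/D = 6.29×10^-4, f = 0.02260, h_2 = f(L/D)V²/2g = 0.3991 m
Series → Q common, losses add: H = Σh = 3.126 m

H ≈ 3.13 m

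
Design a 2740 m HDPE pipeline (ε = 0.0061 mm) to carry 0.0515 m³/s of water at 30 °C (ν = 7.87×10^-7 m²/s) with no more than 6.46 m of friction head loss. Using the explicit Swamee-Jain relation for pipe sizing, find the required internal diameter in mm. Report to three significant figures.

Swamee-Jain (Type III): D = 0.66·[ε^1.25·(LQ²/(gh_f))^4.75 + ν·Q^9.4·(L/(gh_f))^5.2]^0.04
LQ²/(gh_f) = 0.1147; L/(gh_f) = 43.24
Term 1 = ε^1.25·(…)^4.75 = 1.03×10^-11; Term 2 = ν·Q^9.4·(…)^5.2 = 1.97×10^-10
D = 0.66·(1.03×10^-11 + 1.97×10^-10)^0.04 = 0.2705 m = 271 mm
Check: V = 0.896 m/s, Re = 3.08×10^5, f = 0.01457, h_f = 6.04 m ≈ 6.46 m ✓

D ≈ 271 mm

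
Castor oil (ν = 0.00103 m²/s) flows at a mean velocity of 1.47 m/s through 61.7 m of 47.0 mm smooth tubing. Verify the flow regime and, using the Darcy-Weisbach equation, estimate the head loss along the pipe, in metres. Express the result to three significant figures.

Re = VD/ν = 1.47·0.04700/0.00103 = 67.1 → laminar (Re < 2300)
f = 64/Re = 0.9541
h_f = f(L/D)V²/(2g) = 0.9541·(61.7/0.04700)·1.47²/(2·9.81) = 138.0 m

h_f ≈ 138 m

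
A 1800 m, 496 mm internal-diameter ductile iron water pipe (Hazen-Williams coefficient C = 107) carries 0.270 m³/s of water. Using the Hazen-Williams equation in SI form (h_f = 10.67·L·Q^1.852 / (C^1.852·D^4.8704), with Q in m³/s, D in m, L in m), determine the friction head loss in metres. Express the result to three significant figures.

h_f ≈ 9.02 m

h_f = 10.67·1800·0.270^1.852 / (107^1.852·0.496^4.8704) = 9.016 m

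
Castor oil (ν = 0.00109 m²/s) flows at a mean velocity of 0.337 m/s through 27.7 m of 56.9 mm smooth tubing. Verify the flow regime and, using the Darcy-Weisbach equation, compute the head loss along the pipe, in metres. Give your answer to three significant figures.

h_f ≈ 10.3 m

Re = VD/ν = 0.337·0.05690/0.00109 = 17.6 → laminar (Re < 2300)
f = 64/Re = 3.638
h_f = f(L/D)V²/(2g) = 3.638·(27.7/0.05690)·0.337²/(2·9.81) = 10.25 m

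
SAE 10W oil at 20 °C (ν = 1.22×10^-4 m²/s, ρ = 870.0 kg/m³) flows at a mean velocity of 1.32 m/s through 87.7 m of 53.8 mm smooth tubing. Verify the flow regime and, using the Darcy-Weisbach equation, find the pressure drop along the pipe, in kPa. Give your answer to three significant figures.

Re = VD/ν = 1.32·0.05380/1.22×10^-4 = 582 → laminar (Re < 2300)
f = 64/Re = 0.1099
h_f = f(L/D)V²/(2g) = 0.1099·(87.7/0.05380)·1.32²/(2·9.81) = 15.92 m
Δp = ρg·h_f = 870.0·9.81·15.92 = 135.8 kPa

Δp ≈ 136 kPa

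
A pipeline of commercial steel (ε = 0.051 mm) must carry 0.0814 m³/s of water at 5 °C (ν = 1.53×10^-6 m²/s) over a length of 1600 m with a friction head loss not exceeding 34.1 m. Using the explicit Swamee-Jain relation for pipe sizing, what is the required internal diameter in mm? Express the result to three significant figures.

D ≈ 215 mm

Swamee-Jain (Type III): D = 0.66·[ε^1.25·(LQ²/(gh_f))^4.75 + ν·Q^9.4·(L/(gh_f))^5.2]^0.04
LQ²/(gh_f) = 0.03169; L/(gh_f) = 4.783
Term 1 = ε^1.25·(…)^4.75 = 3.27×10^-13; Term 2 = ν·Q^9.4·(…)^5.2 = 3.01×10^-13
D = 0.66·(3.27×10^-13 + 3.01×10^-13)^0.04 = 0.2145 m = 215 mm
Check: V = 2.25 m/s, Re = 3.16×10^5, f = 0.01652, h_f = 31.9 m ≈ 34.1 m ✓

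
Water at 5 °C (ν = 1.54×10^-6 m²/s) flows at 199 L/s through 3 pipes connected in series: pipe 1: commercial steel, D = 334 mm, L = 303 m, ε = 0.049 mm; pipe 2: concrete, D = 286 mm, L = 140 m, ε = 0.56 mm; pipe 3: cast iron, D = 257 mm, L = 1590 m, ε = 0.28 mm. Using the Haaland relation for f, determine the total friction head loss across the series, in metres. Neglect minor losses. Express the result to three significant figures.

H ≈ 104 m

Pipe 1: V = 2.271 m/s, Re = 4.93×10^5, ε/D = 1.47×10^-4, f = 0.01479, h_1 = f(L/D)V²/2g = 3.527 m
Pipe 2: V = 3.098 m/s, Re = 5.75×10^5, ε/D = 0.00196, f = 0.02362, h_2 = f(L/D)V²/2g = 5.655 m
Pipe 3: V = 3.836 m/s, Re = 6.40×10^5, ε/D = 0.00109, f = 0.02048, h_3 = f(L/D)V²/2g = 95.03 m
Series → Q common, losses add: H = Σh = 104.2 m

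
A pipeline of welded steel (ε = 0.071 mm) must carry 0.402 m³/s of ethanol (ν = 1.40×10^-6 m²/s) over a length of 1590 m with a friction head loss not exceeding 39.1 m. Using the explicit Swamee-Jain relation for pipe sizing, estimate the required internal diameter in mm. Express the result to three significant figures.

D ≈ 385 mm

Swamee-Jain (Type III): D = 0.66·[ε^1.25·(LQ²/(gh_f))^4.75 + ν·Q^9.4·(L/(gh_f))^5.2]^0.04
LQ²/(gh_f) = 0.6699; L/(gh_f) = 4.145
Term 1 = ε^1.25·(…)^4.75 = 9.72×10^-7; Term 2 = ν·Q^9.4·(…)^5.2 = 4.34×10^-7
D = 0.66·(9.72×10^-7 + 4.34×10^-7)^0.04 = 0.3850 m = 385 mm
Check: V = 3.45 m/s, Re = 9.50×10^5, f = 0.01464, h_f = 36.8 m ≈ 39.1 m ✓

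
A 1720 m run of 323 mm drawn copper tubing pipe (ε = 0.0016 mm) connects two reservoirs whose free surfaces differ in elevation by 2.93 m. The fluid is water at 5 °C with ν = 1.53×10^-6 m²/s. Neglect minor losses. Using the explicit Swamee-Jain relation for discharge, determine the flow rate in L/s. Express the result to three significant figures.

Swamee-Jain (Type II): Q = -0.965·√(gD⁵h_f/L)·ln[ε/(3.7D) + √(3.17ν²L/(gD³h_f))]
√(gD⁵h_f/L) = √(9.81·0.323⁵·2.93/1720) = 0.007665
ε/(3.7D) = 1.34×10^-6; √(3.17ν²L/(gD³h_f)) = 1.15×10^-4
Q = -0.965·0.007665·ln(1.161×10^-4) = 0.06702 m³/s
Check: V = 0.818 m/s, Re = 1.73×10^5, f = 0.01603, h_f = 2.91 m ≈ 2.93 m ✓

Q ≈ 67.0 L/s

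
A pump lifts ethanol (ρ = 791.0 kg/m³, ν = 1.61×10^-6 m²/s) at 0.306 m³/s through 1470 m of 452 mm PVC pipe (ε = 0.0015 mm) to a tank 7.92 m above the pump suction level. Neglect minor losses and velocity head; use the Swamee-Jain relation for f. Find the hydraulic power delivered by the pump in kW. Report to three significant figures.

P_hyd ≈ 37.4 kW

V = 4Q/(πD²) = 1.907 m/s; Re = 5.35×10^5; ε/D = 3.32×10^-6; f = 0.01299
h_f = f(L/D)V²/2g = 7.830 m
Total head H = z + h_f = 7.92 + 7.830 = 15.75 m
P_hyd = ρgQH = 791.0·9.81·0.306·15.75 = 37.40 kW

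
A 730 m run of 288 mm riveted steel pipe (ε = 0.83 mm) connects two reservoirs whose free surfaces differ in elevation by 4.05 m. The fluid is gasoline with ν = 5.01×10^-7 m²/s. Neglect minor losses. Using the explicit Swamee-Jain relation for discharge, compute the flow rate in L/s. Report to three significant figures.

Swamee-Jain (Type II): Q = -0.965·√(gD⁵h_f/L)·ln[ε/(3.7D) + √(3.17ν²L/(gD³h_f))]
√(gD⁵h_f/L) = √(9.81·0.288⁵·4.05/730) = 0.01038
ε/(3.7D) = 7.79×10^-4; √(3.17ν²L/(gD³h_f)) = 2.47×10^-5
Q = -0.965·0.01038·ln(8.036×10^-4) = 0.07141 m³/s
Check: V = 1.10 m/s, Re = 6.30×10^5, f = 0.02619, h_f = 4.07 m ≈ 4.05 m ✓

Q ≈ 71.4 L/s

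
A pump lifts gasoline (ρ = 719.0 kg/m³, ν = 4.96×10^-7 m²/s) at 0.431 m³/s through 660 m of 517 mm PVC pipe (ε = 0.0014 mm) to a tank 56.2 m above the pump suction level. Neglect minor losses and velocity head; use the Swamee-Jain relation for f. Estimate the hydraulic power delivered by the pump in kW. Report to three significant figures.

V = 4Q/(πD²) = 2.053 m/s; Re = 2.14×10^6; ε/D = 2.71×10^-6; f = 0.01036
h_f = f(L/D)V²/2g = 2.842 m
Total head H = z + h_f = 56.2 + 2.842 = 59.04 m
P_hyd = ρgQH = 719.0·9.81·0.431·59.04 = 179.5 kW

P_hyd ≈ 179 kW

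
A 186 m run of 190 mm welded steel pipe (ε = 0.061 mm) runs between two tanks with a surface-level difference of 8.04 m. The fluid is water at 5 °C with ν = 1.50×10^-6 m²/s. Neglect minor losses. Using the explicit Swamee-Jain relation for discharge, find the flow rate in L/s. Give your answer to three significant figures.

Q ≈ 88.0 L/s

Swamee-Jain (Type II): Q = -0.965·√(gD⁵h_f/L)·ln[ε/(3.7D) + √(3.17ν²L/(gD³h_f))]
√(gD⁵h_f/L) = √(9.81·0.190⁵·8.04/186) = 0.01025
ε/(3.7D) = 8.68×10^-5; √(3.17ν²L/(gD³h_f)) = 4.95×10^-5
Q = -0.965·0.01025·ln(1.363×10^-4) = 0.08801 m³/s
Check: V = 3.10 m/s, Re = 3.93×10^5, f = 0.01682, h_f = 8.09 m ≈ 8.04 m ✓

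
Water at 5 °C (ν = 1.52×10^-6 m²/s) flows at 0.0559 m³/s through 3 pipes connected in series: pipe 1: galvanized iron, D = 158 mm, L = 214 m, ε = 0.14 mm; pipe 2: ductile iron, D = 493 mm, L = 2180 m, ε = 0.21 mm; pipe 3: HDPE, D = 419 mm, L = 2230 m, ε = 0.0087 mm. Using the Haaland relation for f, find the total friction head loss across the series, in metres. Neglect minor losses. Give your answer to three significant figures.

Pipe 1: V = 2.851 m/s, Re = 2.96×10^5, ε/D = 8.86×10^-4, f = 0.02004, h_1 = f(L/D)V²/2g = 11.25 m
Pipe 2: V = 0.2928 m/s, Re = 9.50×10^4, ε/D = 4.26×10^-4, f = 0.01989, h_2 = f(L/D)V²/2g = 0.3845 m
Pipe 3: V = 0.4054 m/s, Re = 1.12×10^5, ε/D = 2.08×10^-5, f = 0.01750, h_3 = f(L/D)V²/2g = 0.7804 m
Series → Q common, losses add: H = Σh = 12.41 m

H ≈ 12.4 m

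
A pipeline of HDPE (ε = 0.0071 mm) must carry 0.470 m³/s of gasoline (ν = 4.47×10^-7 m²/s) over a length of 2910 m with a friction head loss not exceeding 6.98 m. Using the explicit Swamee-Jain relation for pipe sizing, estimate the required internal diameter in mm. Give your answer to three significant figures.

Swamee-Jain (Type III): D = 0.66·[ε^1.25·(LQ²/(gh_f))^4.75 + ν·Q^9.4·(L/(gh_f))^5.2]^0.04
LQ²/(gh_f) = 9.388; L/(gh_f) = 42.50
Term 1 = ε^1.25·(…)^4.75 = 0.0153; Term 2 = ν·Q^9.4·(…)^5.2 = 0.109
D = 0.66·(0.0153 + 0.109)^0.04 = 0.6071 m = 607 mm
Check: V = 1.62 m/s, Re = 2.21×10^6, f = 0.01066, h_f = 6.87 m ≈ 6.98 m ✓

D ≈ 607 mm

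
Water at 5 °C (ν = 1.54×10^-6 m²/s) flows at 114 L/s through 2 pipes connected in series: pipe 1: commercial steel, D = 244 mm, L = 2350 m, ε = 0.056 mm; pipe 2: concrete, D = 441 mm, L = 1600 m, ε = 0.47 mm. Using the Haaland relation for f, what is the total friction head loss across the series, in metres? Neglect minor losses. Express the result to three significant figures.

Pipe 1: V = 2.438 m/s, Re = 3.86×10^5, ε/D = 2.30×10^-4, f = 0.01590, h_1 = f(L/D)V²/2g = 46.38 m
Pipe 2: V = 0.7463 m/s, Re = 2.14×10^5, ε/D = 0.00107, f = 0.02110, h_2 = f(L/D)V²/2g = 2.173 m
Series → Q common, losses add: H = Σh = 48.55 m

H ≈ 48.6 m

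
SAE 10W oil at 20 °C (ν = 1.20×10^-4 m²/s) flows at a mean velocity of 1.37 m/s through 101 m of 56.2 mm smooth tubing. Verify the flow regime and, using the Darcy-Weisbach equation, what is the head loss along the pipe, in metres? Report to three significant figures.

Re = VD/ν = 1.37·0.05620/1.20×10^-4 = 642 → laminar (Re < 2300)
f = 64/Re = 0.09975
h_f = f(L/D)V²/(2g) = 0.09975·(101/0.05620)·1.37²/(2·9.81) = 17.15 m

h_f ≈ 17.1 m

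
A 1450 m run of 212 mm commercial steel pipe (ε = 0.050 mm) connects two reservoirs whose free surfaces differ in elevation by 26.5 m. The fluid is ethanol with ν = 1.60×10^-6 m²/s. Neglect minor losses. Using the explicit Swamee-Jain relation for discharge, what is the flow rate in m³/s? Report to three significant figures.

Q ≈ 0.0755 m³/s

Swamee-Jain (Type II): Q = -0.965·√(gD⁵h_f/L)·ln[ε/(3.7D) + √(3.17ν²L/(gD³h_f))]
√(gD⁵h_f/L) = √(9.81·0.212⁵·26.5/1450) = 0.008762
ε/(3.7D) = 6.37×10^-5; √(3.17ν²L/(gD³h_f)) = 6.89×10^-5
Q = -0.965·0.008762·ln(1.327×10^-4) = 0.07549 m³/s
Check: V = 2.14 m/s, Re = 2.83×10^5, f = 0.01669, h_f = 26.6 m ≈ 26.5 m ✓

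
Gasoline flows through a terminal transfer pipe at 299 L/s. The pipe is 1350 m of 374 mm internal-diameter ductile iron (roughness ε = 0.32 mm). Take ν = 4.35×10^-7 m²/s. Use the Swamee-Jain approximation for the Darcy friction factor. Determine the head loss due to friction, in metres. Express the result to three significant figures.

V = 4Q/(πD²) = 4·0.299/(π·0.374²) = 2.722 m/s
Re = VD/ν = 2.722·0.374/4.35×10^-7 = 2.34×10^6 → turbulent
ε/D = 0.32/374 = 8.56×10^-4
Swamee-Jain: f = 0.01912
h_f = f(L/D)V²/(2g) = 0.01912·(1350/0.374)·2.722²/(2·9.81) = 26.05 m

h_f ≈ 26.1 m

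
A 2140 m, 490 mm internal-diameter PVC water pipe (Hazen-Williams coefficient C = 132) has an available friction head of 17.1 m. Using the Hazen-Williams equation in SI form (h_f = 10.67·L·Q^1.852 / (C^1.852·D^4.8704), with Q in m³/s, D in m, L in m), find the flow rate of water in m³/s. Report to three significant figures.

Q ≈ 0.415 m³/s

Rearranging: Q = [h_f·C^1.852·D^4.8704 / (10.67·L)]^(1/1.852)
Q = [17.1·132^1.852·0.490^4.8704 / (10.67·2140)]^0.540 = 0.4151 m³/s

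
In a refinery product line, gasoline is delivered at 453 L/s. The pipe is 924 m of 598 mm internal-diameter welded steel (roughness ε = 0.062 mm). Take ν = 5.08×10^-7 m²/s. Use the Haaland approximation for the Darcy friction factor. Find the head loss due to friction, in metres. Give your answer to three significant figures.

V = 4Q/(πD²) = 4·0.453/(π·0.598²) = 1.613 m/s
Re = VD/ν = 1.613·0.598/5.08×10^-7 = 1.90×10^6 → turbulent
ε/D = 0.062/598 = 1.04×10^-4
Haaland: f = 0.01283
h_f = f(L/D)V²/(2g) = 0.01283·(924/0.598)·1.613²/(2·9.81) = 2.629 m

h_f ≈ 2.63 m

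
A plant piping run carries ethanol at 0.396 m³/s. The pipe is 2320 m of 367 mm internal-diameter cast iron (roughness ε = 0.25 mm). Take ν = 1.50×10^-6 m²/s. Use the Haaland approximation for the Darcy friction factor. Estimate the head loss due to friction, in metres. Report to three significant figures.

V = 4Q/(πD²) = 4·0.396/(π·0.367²) = 3.743 m/s
Re = VD/ν = 3.743·0.367/1.50×10^-6 = 9.16×10^5 → turbulent
ε/D = 0.25/367 = 6.81×10^-4
Haaland: f = 0.01834
h_f = f(L/D)V²/(2g) = 0.01834·(2320/0.367)·3.743²/(2·9.81) = 82.81 m

h_f ≈ 82.8 m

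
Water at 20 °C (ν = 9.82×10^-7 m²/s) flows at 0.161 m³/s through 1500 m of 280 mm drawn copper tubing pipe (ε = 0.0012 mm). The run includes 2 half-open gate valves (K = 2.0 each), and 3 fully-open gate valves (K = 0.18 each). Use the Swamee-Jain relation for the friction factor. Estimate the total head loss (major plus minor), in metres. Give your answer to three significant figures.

H_L ≈ 24.5 m

V = 4Q/(πD²) = 2.615 m/s; V²/2g = 0.3485 m
Re = 7.46×10^5, ε/D = 4.29×10^-6 → f = 0.01229 (Swamee-Jain)
Major: h_f = f(L/D)·V²/2g = 0.01229·5357·0.3485 = 22.95 m
Minor: ΣK = 4.54; h_m = ΣK·V²/2g = 1.582 m
Total H_L = 22.95 + 1.582 = 24.53 m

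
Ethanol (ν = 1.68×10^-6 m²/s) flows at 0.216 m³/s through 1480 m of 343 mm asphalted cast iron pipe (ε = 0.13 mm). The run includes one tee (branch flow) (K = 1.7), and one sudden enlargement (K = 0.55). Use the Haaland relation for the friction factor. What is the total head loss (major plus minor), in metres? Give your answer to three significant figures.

H_L ≈ 20.8 m

V = 4Q/(πD²) = 2.338 m/s; V²/2g = 0.2785 m
Re = 4.77×10^5, ε/D = 3.79×10^-4 → f = 0.01680 (Haaland)
Major: h_f = f(L/D)·V²/2g = 0.01680·4315·0.2785 = 20.19 m
Minor: ΣK = 2.25; h_m = ΣK·V²/2g = 0.6267 m
Total H_L = 20.19 + 0.6267 = 20.82 m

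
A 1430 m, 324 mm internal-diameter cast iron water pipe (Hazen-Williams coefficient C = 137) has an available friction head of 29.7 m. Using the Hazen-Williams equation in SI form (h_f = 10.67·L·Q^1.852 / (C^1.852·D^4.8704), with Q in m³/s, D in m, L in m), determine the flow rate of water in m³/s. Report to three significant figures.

Q ≈ 0.243 m³/s

Rearranging: Q = [h_f·C^1.852·D^4.8704 / (10.67·L)]^(1/1.852)
Q = [29.7·137^1.852·0.324^4.8704 / (10.67·1430)]^0.540 = 0.2431 m³/s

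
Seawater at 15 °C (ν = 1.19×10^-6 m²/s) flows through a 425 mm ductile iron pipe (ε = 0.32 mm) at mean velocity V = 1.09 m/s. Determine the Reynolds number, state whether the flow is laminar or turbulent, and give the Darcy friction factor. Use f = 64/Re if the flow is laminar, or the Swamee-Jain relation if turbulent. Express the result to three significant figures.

Re ≈ 3.89×10^5; turbulent; f ≈ 0.0194

Re = VD/ν = 1.090·0.425/1.19×10^-6 = 3.89×10^5
Re > 4000 → turbulent; ε/D = 7.53×10^-4
Swamee-Jain: f = 0.01940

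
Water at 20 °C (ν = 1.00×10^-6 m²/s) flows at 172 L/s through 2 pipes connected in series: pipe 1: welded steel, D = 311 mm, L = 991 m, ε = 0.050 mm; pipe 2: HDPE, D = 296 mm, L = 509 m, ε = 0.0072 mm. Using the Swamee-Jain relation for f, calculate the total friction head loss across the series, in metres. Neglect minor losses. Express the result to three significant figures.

Pipe 1: V = 2.264 m/s, Re = 7.04×10^5, ε/D = 1.61×10^-4, f = 0.01468, h_1 = f(L/D)V²/2g = 12.23 m
Pipe 2: V = 2.500 m/s, Re = 7.40×10^5, ε/D = 2.43×10^-5, f = 0.01270, h_2 = f(L/D)V²/2g = 6.953 m
Series → Q common, losses add: H = Σh = 19.18 m

H ≈ 19.2 m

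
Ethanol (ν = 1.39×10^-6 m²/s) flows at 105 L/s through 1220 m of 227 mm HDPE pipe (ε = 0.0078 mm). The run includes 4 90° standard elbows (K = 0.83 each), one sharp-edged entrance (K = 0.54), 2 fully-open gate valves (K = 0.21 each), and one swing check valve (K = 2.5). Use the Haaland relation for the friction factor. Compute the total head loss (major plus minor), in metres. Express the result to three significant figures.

V = 4Q/(πD²) = 2.594 m/s; V²/2g = 0.3431 m
Re = 4.24×10^5, ε/D = 3.44×10^-5 → f = 0.01383 (Haaland)
Major: h_f = f(L/D)·V²/2g = 0.01383·5374·0.3431 = 25.50 m
Minor: ΣK = 6.78; h_m = ΣK·V²/2g = 2.326 m
Total H_L = 25.50 + 2.326 = 27.83 m

H_L ≈ 27.8 m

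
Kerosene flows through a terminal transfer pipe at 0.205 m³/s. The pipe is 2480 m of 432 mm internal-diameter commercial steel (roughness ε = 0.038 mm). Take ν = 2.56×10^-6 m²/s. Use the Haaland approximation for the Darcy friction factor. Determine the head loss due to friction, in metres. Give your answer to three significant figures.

h_f ≈ 8.98 m

V = 4Q/(πD²) = 4·0.205/(π·0.432²) = 1.399 m/s
Re = VD/ν = 1.399·0.432/2.56×10^-6 = 2.36×10^5 → turbulent
ε/D = 0.038/432 = 8.80×10^-5
Haaland: f = 0.01568
h_f = f(L/D)V²/(2g) = 0.01568·(2480/0.432)·1.399²/(2·9.81) = 8.975 m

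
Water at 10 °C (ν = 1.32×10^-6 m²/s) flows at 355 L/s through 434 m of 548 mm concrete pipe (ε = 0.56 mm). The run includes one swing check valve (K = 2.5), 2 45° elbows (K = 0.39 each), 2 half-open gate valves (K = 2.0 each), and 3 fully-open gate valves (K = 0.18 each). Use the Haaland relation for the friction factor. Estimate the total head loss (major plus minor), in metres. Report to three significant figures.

H_L ≈ 2.75 m

V = 4Q/(πD²) = 1.505 m/s; V²/2g = 0.1155 m
Re = 6.25×10^5, ε/D = 0.00102 → f = 0.02019 (Haaland)
Major: h_f = f(L/D)·V²/2g = 0.02019·792.0·0.1155 = 1.847 m
Minor: ΣK = 7.82; h_m = ΣK·V²/2g = 0.9029 m
Total H_L = 1.847 + 0.9029 = 2.750 m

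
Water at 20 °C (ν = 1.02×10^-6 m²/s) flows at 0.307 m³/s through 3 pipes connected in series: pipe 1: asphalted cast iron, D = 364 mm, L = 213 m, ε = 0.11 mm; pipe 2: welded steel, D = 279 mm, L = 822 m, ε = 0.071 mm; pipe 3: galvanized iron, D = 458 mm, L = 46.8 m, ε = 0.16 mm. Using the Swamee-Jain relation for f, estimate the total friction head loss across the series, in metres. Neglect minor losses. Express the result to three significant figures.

Pipe 1: V = 2.950 m/s, Re = 1.05×10^6, ε/D = 3.02×10^-4, f = 0.01574, h_1 = f(L/D)V²/2g = 4.086 m
Pipe 2: V = 5.022 m/s, Re = 1.37×10^6, ε/D = 2.54×10^-4, f = 0.01512, h_2 = f(L/D)V²/2g = 57.27 m
Pipe 3: V = 1.863 m/s, Re = 8.37×10^5, ε/D = 3.49×10^-4, f = 0.01630, h_3 = f(L/D)V²/2g = 0.2948 m
Series → Q common, losses add: H = Σh = 61.65 m

H ≈ 61.6 m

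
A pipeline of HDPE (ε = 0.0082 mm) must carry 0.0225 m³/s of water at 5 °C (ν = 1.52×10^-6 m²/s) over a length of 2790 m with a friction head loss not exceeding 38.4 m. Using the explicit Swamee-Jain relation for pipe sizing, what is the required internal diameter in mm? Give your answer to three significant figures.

D ≈ 141 mm

Swamee-Jain (Type III): D = 0.66·[ε^1.25·(LQ²/(gh_f))^4.75 + ν·Q^9.4·(L/(gh_f))^5.2]^0.04
LQ²/(gh_f) = 0.003749; L/(gh_f) = 7.406
Term 1 = ε^1.25·(…)^4.75 = 1.31×10^-18; Term 2 = ν·Q^9.4·(…)^5.2 = 1.64×10^-17
D = 0.66·(1.31×10^-18 + 1.64×10^-17)^0.04 = 0.1411 m = 141 mm
Check: V = 1.44 m/s, Re = 1.34×10^5, f = 0.01724, h_f = 36.0 m ≈ 38.4 m ✓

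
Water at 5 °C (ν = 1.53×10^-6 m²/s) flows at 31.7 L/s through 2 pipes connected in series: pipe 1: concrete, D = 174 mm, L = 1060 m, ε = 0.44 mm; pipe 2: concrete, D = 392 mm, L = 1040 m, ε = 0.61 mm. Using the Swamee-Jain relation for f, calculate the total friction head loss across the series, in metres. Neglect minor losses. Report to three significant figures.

Pipe 1: V = 1.333 m/s, Re = 1.52×10^5, ε/D = 0.00253, f = 0.02614, h_1 = f(L/D)V²/2g = 14.43 m
Pipe 2: V = 0.2627 m/s, Re = 6.73×10^4, ε/D = 0.00156, f = 0.02492, h_2 = f(L/D)V²/2g = 0.2324 m
Series → Q common, losses add: H = Σh = 14.66 m

H ≈ 14.7 m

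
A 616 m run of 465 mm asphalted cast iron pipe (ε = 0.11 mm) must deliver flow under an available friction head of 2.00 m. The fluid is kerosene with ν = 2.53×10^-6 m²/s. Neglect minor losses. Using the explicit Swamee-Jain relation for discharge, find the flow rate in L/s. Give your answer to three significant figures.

Swamee-Jain (Type II): Q = -0.965·√(gD⁵h_f/L)·ln[ε/(3.7D) + √(3.17ν²L/(gD³h_f))]
√(gD⁵h_f/L) = √(9.81·0.465⁵·2.00/616) = 0.02631
ε/(3.7D) = 6.39×10^-5; √(3.17ν²L/(gD³h_f)) = 7.96×10^-5
Q = -0.965·0.02631·ln(1.435×10^-4) = 0.2247 m³/s
Check: V = 1.32 m/s, Re = 2.43×10^5, f = 0.01698, h_f = 2.01 m ≈ 2.00 m ✓

Q ≈ 225 L/s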